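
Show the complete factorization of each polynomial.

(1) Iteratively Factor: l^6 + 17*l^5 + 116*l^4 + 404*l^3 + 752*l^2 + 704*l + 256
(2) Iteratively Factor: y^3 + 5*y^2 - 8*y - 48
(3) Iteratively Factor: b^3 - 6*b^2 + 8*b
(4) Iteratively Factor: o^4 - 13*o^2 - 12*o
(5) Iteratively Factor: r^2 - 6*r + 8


(1) = (l + 2)*(l^5 + 15*l^4 + 86*l^3 + 232*l^2 + 288*l + 128) = (l + 2)*(l + 4)*(l^4 + 11*l^3 + 42*l^2 + 64*l + 32) = (l + 2)*(l + 4)^2*(l^3 + 7*l^2 + 14*l + 8) = (l + 1)*(l + 2)*(l + 4)^2*(l^2 + 6*l + 8) = (l + 1)*(l + 2)^2*(l + 4)^2*(l + 4)
(2) = (y + 4)*(y^2 + y - 12) = (y - 3)*(y + 4)*(y + 4)
(3) = (b - 4)*(b^2 - 2*b) = (b - 4)*(b - 2)*(b)
(4) = (o - 4)*(o^3 + 4*o^2 + 3*o) = (o - 4)*(o + 1)*(o^2 + 3*o) = (o - 4)*(o + 1)*(o + 3)*(o)
(5) = (r - 4)*(r - 2)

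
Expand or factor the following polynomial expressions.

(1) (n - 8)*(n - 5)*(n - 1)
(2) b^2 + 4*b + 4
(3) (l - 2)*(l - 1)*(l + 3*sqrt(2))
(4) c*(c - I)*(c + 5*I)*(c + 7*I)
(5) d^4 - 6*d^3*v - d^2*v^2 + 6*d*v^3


(1) = n^3 - 14*n^2 + 53*n - 40
(2) = (b + 2)^2
(3) = l^3 - 3*l^2 + 3*sqrt(2)*l^2 - 9*sqrt(2)*l + 2*l + 6*sqrt(2)
(4) = c^4 + 11*I*c^3 - 23*c^2 + 35*I*c
(5) = d*(d - 6*v)*(d - v)*(d + v)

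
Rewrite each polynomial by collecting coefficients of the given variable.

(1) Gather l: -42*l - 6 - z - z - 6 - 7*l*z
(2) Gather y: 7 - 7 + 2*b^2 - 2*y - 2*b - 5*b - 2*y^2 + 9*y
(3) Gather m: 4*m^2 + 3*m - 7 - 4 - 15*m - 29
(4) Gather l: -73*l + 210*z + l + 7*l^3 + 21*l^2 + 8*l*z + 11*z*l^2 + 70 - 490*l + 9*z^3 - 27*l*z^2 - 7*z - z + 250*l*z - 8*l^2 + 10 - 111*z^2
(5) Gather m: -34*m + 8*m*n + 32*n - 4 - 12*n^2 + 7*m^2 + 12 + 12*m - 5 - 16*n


(1) = l*(-7*z - 42) - 2*z - 12
(2) = 2*b^2 - 7*b - 2*y^2 + 7*y
(3) = 4*m^2 - 12*m - 40
(4) = 7*l^3 + l^2*(11*z + 13) + l*(-27*z^2 + 258*z - 562) + 9*z^3 - 111*z^2 + 202*z + 80
(5) = 7*m^2 + m*(8*n - 22) - 12*n^2 + 16*n + 3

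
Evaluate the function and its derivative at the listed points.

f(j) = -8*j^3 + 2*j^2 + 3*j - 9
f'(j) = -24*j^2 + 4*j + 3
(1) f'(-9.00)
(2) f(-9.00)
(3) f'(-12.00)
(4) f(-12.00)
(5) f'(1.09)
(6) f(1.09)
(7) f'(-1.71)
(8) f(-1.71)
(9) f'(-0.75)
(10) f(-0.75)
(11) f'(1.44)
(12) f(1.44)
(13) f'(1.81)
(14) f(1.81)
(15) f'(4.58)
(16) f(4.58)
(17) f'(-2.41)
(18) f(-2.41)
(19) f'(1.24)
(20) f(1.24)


(1) = -1977.00
(2) = 5958.00
(3) = -3501.00
(4) = 14067.00
(5) = -21.15
(6) = -13.71
(7) = -74.02
(8) = 31.72
(9) = -13.50
(10) = -6.75
(11) = -41.01
(12) = -24.42
(13) = -68.39
(14) = -44.46
(15) = -482.11
(16) = -721.88
(17) = -146.03
(18) = 107.37
(19) = -28.94
(20) = -17.46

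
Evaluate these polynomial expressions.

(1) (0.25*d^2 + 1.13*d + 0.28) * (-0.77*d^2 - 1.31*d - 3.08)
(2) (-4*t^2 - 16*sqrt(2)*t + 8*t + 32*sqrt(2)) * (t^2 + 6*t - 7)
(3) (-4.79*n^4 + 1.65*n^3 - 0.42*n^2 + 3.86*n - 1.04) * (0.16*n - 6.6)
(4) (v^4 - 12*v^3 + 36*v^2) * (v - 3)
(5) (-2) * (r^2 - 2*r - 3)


(1) = -0.1925*d^4 - 1.1976*d^3 - 2.4659*d^2 - 3.8472*d - 0.8624
(2) = -4*t^4 - 16*sqrt(2)*t^3 - 16*t^3 - 64*sqrt(2)*t^2 + 76*t^2 - 56*t + 304*sqrt(2)*t - 224*sqrt(2)
(3) = -0.7664*n^5 + 31.878*n^4 - 10.9572*n^3 + 3.3896*n^2 - 25.6424*n + 6.864
(4) = v^5 - 15*v^4 + 72*v^3 - 108*v^2
(5) = -2*r^2 + 4*r + 6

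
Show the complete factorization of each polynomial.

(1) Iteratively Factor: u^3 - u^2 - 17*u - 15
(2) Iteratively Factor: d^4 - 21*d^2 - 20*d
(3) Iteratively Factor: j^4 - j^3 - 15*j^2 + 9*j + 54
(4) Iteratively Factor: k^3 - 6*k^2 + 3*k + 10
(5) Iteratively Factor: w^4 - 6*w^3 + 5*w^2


(1) = (u + 3)*(u^2 - 4*u - 5) = (u - 5)*(u + 3)*(u + 1)
(2) = (d + 4)*(d^3 - 4*d^2 - 5*d) = (d + 1)*(d + 4)*(d^2 - 5*d) = d*(d + 1)*(d + 4)*(d - 5)
(3) = (j - 3)*(j^3 + 2*j^2 - 9*j - 18) = (j - 3)*(j + 3)*(j^2 - j - 6) = (j - 3)*(j + 2)*(j + 3)*(j - 3)
(4) = (k - 5)*(k^2 - k - 2) = (k - 5)*(k - 2)*(k + 1)
(5) = (w)*(w^3 - 6*w^2 + 5*w) = w^2*(w^2 - 6*w + 5) = w^2*(w - 1)*(w - 5)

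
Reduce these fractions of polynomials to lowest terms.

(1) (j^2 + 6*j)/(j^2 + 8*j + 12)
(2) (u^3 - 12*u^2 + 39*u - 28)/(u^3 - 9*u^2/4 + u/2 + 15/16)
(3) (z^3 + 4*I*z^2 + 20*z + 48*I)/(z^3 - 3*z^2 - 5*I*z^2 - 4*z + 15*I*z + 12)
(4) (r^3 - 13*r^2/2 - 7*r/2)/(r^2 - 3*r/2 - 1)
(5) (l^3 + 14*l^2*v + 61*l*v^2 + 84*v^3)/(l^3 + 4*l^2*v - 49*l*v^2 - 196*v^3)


(1) = j/(j + 2)
(2) = (16*u^3 - 192*u^2 + 624*u - 448)/(16*u^3 - 36*u^2 + 8*u + 15)
(3) = (z^2 + 8*I*z - 12)/(z^2 + z*(-3 - I) + 3*I)
(4) = (r^2 - 7*r)/(r - 2)
(5) = (-l - 3*v)/(-l + 7*v)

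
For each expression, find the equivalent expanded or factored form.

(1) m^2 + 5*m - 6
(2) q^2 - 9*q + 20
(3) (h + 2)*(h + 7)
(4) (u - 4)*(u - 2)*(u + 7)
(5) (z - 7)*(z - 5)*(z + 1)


(1) = (m - 1)*(m + 6)
(2) = (q - 5)*(q - 4)
(3) = h^2 + 9*h + 14
(4) = u^3 + u^2 - 34*u + 56
(5) = z^3 - 11*z^2 + 23*z + 35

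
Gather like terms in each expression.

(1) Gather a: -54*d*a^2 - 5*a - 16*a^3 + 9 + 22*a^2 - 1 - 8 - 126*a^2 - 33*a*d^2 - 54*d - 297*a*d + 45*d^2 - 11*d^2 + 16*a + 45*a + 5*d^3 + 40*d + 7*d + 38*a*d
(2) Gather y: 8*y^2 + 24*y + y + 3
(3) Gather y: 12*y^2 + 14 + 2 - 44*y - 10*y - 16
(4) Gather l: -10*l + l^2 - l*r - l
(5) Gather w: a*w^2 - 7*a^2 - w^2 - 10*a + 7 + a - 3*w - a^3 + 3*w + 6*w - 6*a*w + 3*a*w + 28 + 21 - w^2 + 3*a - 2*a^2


(1) = -16*a^3 + a^2*(-54*d - 104) + a*(-33*d^2 - 259*d + 56) + 5*d^3 + 34*d^2 - 7*d
(2) = 8*y^2 + 25*y + 3
(3) = 12*y^2 - 54*y
(4) = l^2 + l*(-r - 11)
(5) = -a^3 - 9*a^2 - 6*a + w^2*(a - 2) + w*(6 - 3*a) + 56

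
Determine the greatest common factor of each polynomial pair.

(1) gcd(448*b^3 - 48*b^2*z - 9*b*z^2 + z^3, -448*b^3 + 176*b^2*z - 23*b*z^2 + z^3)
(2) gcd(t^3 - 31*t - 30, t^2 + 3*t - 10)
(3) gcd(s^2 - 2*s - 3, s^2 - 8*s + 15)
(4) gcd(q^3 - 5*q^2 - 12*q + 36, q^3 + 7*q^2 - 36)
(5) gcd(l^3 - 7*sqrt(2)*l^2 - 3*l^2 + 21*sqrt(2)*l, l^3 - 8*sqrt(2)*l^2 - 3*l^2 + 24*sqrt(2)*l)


(1) = gcd((-8*b + z)^2*(7*b + z), (-8*b + z)^2*(-7*b + z)) = 64*b^2 - 16*b*z + z^2
(2) = gcd((t - 6)*(t + 1)*(t + 5), (t - 2)*(t + 5)) = t + 5
(3) = s - 3
(4) = gcd((q - 6)*(q - 2)*(q + 3), (q - 2)*(q + 3)*(q + 6)) = q^2 + q - 6
(5) = gcd(l*(l - 3)*(l - 7*sqrt(2)), l*(l - 3)*(l - 8*sqrt(2))) = l^2 - 3*l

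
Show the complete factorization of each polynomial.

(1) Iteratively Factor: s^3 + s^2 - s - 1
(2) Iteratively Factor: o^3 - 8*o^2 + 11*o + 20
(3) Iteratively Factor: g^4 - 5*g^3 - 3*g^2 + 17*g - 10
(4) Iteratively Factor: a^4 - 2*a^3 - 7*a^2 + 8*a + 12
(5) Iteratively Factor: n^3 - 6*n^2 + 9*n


(1) = (s + 1)*(s^2 - 1) = (s + 1)^2*(s - 1)
(2) = (o - 4)*(o^2 - 4*o - 5) = (o - 5)*(o - 4)*(o + 1)
(3) = (g - 1)*(g^3 - 4*g^2 - 7*g + 10) = (g - 1)^2*(g^2 - 3*g - 10) = (g - 1)^2*(g + 2)*(g - 5)
(4) = (a - 2)*(a^3 - 7*a - 6) = (a - 2)*(a + 1)*(a^2 - a - 6) = (a - 2)*(a + 1)*(a + 2)*(a - 3)
(5) = (n - 3)*(n^2 - 3*n) = n*(n - 3)*(n - 3)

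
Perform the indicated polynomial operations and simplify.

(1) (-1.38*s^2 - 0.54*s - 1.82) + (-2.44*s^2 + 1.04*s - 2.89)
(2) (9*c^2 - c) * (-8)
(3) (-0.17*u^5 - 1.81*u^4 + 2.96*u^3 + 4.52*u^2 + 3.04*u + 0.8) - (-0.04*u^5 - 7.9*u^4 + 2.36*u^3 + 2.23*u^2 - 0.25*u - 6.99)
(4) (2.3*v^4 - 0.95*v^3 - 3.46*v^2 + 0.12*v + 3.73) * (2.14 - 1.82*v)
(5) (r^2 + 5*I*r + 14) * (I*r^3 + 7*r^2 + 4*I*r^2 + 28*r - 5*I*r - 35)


(1) = -3.82*s^2 + 0.5*s - 4.71
(2) = -72*c^2 + 8*c
(3) = -0.13*u^5 + 6.09*u^4 + 0.6*u^3 + 2.29*u^2 + 3.29*u + 7.79
(4) = -4.186*v^5 + 6.651*v^4 + 4.2642*v^3 - 7.6228*v^2 - 6.5318*v + 7.9822
(5) = I*r^5 + 2*r^4 + 4*I*r^4 + 8*r^3 + 44*I*r^3 + 88*r^2 + 196*I*r^2 + 392*r - 245*I*r - 490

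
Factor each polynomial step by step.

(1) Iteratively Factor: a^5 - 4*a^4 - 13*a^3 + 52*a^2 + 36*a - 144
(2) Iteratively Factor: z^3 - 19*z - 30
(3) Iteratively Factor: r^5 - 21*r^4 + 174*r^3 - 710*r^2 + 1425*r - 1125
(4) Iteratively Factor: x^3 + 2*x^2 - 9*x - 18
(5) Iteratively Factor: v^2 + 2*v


(1) = (a - 4)*(a^4 - 13*a^2 + 36) = (a - 4)*(a + 3)*(a^3 - 3*a^2 - 4*a + 12) = (a - 4)*(a - 3)*(a + 3)*(a^2 - 4) = (a - 4)*(a - 3)*(a - 2)*(a + 3)*(a + 2)
(2) = (z + 3)*(z^2 - 3*z - 10) = (z + 2)*(z + 3)*(z - 5)
(3) = (r - 5)*(r^4 - 16*r^3 + 94*r^2 - 240*r + 225) = (r - 5)^2*(r^3 - 11*r^2 + 39*r - 45) = (r - 5)^2*(r - 3)*(r^2 - 8*r + 15) = (r - 5)^3*(r - 3)*(r - 3)
(4) = (x + 3)*(x^2 - x - 6) = (x - 3)*(x + 3)*(x + 2)
(5) = (v)*(v + 2)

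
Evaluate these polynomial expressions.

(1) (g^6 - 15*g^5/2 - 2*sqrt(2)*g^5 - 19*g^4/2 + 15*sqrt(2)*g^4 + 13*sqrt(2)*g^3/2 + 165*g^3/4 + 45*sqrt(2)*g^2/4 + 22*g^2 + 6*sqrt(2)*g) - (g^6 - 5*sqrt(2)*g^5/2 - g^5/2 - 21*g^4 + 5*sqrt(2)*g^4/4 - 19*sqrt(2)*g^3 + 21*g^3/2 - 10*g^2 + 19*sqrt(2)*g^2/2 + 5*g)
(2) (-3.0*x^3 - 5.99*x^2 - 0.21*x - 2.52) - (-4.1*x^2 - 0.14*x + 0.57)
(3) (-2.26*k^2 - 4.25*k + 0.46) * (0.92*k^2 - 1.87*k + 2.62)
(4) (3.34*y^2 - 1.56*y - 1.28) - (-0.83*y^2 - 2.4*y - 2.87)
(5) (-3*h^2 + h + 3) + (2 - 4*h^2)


(1) = -7*g^5 + sqrt(2)*g^5/2 + 23*g^4/2 + 55*sqrt(2)*g^4/4 + 123*g^3/4 + 51*sqrt(2)*g^3/2 + 7*sqrt(2)*g^2/4 + 32*g^2 - 5*g + 6*sqrt(2)*g
(2) = -3.0*x^3 - 1.89*x^2 - 0.07*x - 3.09
(3) = -2.0792*k^4 + 0.3162*k^3 + 2.4495*k^2 - 11.9952*k + 1.2052
(4) = 4.17*y^2 + 0.84*y + 1.59
(5) = -7*h^2 + h + 5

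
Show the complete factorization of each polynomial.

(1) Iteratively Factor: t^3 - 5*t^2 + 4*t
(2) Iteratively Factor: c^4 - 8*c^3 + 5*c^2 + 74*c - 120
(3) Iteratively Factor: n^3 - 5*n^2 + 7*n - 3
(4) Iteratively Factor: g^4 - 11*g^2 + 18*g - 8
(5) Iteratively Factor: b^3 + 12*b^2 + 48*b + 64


(1) = (t)*(t^2 - 5*t + 4) = t*(t - 1)*(t - 4)
(2) = (c - 4)*(c^3 - 4*c^2 - 11*c + 30) = (c - 4)*(c + 3)*(c^2 - 7*c + 10) = (c - 4)*(c - 2)*(c + 3)*(c - 5)
(3) = (n - 3)*(n^2 - 2*n + 1) = (n - 3)*(n - 1)*(n - 1)
(4) = (g - 2)*(g^3 + 2*g^2 - 7*g + 4) = (g - 2)*(g - 1)*(g^2 + 3*g - 4) = (g - 2)*(g - 1)*(g + 4)*(g - 1)
(5) = (b + 4)*(b^2 + 8*b + 16) = (b + 4)^2*(b + 4)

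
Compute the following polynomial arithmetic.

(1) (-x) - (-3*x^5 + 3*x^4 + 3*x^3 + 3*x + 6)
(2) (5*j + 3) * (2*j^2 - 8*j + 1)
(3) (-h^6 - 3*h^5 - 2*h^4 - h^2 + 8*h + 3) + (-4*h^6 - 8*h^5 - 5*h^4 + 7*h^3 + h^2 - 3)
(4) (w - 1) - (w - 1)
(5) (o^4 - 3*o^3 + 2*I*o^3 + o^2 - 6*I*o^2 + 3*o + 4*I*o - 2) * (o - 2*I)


(1) = 3*x^5 - 3*x^4 - 3*x^3 - 4*x - 6
(2) = 10*j^3 - 34*j^2 - 19*j + 3
(3) = -5*h^6 - 11*h^5 - 7*h^4 + 7*h^3 + 8*h
(4) = 0
(5) = o^5 - 3*o^4 + 5*o^3 - 9*o^2 + 2*I*o^2 + 6*o - 6*I*o + 4*I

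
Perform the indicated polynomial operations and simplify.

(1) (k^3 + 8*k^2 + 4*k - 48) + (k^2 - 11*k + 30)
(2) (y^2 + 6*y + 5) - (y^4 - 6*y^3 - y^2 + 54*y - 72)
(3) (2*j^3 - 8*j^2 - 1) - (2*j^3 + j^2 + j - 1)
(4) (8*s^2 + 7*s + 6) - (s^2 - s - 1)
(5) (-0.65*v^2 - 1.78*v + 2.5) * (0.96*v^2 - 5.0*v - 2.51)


(1) = k^3 + 9*k^2 - 7*k - 18
(2) = -y^4 + 6*y^3 + 2*y^2 - 48*y + 77
(3) = -9*j^2 - j
(4) = 7*s^2 + 8*s + 7
(5) = -0.624*v^4 + 1.5412*v^3 + 12.9315*v^2 - 8.0322*v - 6.275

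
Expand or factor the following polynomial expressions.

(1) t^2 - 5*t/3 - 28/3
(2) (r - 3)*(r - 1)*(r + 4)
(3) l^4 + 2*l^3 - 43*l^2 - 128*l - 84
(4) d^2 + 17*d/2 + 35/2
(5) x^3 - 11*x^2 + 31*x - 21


(1) = (t - 4)*(t + 7/3)
(2) = r^3 - 13*r + 12
(3) = (l - 7)*(l + 1)*(l + 2)*(l + 6)
(4) = (d + 7/2)*(d + 5)
(5) = (x - 7)*(x - 3)*(x - 1)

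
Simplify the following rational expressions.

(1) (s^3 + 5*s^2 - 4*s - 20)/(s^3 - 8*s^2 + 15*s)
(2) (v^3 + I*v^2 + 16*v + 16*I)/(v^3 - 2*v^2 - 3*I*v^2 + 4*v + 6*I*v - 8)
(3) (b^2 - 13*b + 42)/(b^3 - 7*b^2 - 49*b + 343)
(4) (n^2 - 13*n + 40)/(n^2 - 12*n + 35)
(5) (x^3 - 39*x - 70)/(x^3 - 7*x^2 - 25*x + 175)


(1) = (s^3 + 5*s^2 - 4*s - 20)/(s^3 - 8*s^2 + 15*s)
(2) = (v + 4*I)/(v - 2)
(3) = (b - 6)/(b^2 - 49)
(4) = (n - 8)/(n - 7)
(5) = (x + 2)/(x - 5)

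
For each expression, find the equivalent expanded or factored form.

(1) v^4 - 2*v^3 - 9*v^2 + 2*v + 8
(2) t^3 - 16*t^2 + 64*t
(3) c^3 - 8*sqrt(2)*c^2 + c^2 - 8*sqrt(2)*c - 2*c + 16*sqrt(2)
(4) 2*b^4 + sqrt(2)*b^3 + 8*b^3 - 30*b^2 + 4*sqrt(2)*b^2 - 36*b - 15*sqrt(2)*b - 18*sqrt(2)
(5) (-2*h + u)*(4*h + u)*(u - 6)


(1) = (v - 4)*(v - 1)*(v + 1)*(v + 2)
(2) = t*(t - 8)^2
(3) = (c - 1)*(c + 2)*(c - 8*sqrt(2))
(4) = (b - 3)*(b + 6)*(sqrt(2)*b + 1)*(sqrt(2)*b + sqrt(2))
(5) = -8*h^2*u + 48*h^2 + 2*h*u^2 - 12*h*u + u^3 - 6*u^2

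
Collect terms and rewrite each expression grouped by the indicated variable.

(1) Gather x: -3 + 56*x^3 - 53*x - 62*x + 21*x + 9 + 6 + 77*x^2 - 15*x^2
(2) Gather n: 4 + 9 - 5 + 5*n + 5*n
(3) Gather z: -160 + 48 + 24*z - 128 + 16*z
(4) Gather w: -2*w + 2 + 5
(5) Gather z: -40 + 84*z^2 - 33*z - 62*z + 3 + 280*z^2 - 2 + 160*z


(1) = 56*x^3 + 62*x^2 - 94*x + 12
(2) = 10*n + 8
(3) = 40*z - 240
(4) = 7 - 2*w
(5) = 364*z^2 + 65*z - 39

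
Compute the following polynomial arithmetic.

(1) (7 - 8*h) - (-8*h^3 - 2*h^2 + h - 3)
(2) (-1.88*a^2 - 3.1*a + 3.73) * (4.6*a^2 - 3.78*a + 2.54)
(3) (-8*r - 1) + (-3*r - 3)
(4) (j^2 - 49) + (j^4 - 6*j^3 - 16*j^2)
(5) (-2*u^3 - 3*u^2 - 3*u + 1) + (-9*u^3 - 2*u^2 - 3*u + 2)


(1) = 8*h^3 + 2*h^2 - 9*h + 10
(2) = -8.648*a^4 - 7.1536*a^3 + 24.1008*a^2 - 21.9734*a + 9.4742
(3) = -11*r - 4
(4) = j^4 - 6*j^3 - 15*j^2 - 49
(5) = -11*u^3 - 5*u^2 - 6*u + 3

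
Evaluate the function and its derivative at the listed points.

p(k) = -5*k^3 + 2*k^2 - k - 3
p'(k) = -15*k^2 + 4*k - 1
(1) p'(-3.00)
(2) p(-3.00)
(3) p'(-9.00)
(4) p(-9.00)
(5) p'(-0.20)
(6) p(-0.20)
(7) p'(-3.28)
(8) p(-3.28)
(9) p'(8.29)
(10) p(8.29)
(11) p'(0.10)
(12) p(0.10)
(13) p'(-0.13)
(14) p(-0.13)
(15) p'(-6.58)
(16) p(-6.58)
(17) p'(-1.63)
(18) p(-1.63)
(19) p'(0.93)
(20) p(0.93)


(1) = -148.00
(2) = 153.00
(3) = -1252.00
(4) = 3813.00
(5) = -2.40
(6) = -2.68
(7) = -175.50
(8) = 198.23
(9) = -998.70
(10) = -2722.46
(11) = -0.75
(12) = -3.08
(13) = -1.77
(14) = -2.83
(15) = -676.77
(16) = 1514.62
(17) = -47.37
(18) = 25.60
(19) = -10.25
(20) = -6.22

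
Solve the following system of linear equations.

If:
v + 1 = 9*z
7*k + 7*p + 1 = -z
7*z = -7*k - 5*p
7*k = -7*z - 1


Then:
k = -79/210
p = 1/5
v = 11/10
z = 7/30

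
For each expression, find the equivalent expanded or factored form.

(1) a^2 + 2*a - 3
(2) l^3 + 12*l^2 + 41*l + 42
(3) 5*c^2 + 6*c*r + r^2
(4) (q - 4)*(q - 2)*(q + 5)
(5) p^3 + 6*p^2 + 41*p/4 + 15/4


(1) = (a - 1)*(a + 3)
(2) = (l + 2)*(l + 3)*(l + 7)
(3) = (c + r)*(5*c + r)
(4) = q^3 - q^2 - 22*q + 40
(5) = (p + 1/2)*(p + 5/2)*(p + 3)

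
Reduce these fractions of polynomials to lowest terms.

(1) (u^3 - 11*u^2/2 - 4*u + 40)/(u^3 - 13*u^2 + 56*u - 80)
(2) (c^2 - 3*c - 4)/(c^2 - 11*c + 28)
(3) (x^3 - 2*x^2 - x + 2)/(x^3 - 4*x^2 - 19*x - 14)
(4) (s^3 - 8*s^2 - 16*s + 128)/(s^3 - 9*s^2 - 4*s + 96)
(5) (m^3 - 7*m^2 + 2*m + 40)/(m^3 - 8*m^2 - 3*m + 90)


(1) = (2*u + 5)/(2*u - 10)
(2) = (c + 1)/(c - 7)
(3) = (x^2 - 3*x + 2)/(x^2 - 5*x - 14)
(4) = (s + 4)/(s + 3)
(5) = (m^2 - 2*m - 8)/(m^2 - 3*m - 18)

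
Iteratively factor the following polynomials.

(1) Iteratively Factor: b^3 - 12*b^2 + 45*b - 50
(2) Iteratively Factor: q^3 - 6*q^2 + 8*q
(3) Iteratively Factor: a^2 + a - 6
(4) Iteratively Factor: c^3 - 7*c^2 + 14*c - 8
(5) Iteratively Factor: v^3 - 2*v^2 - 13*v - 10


(1) = (b - 2)*(b^2 - 10*b + 25) = (b - 5)*(b - 2)*(b - 5)
(2) = (q - 4)*(q^2 - 2*q) = q*(q - 4)*(q - 2)
(3) = (a - 2)*(a + 3)
(4) = (c - 2)*(c^2 - 5*c + 4) = (c - 4)*(c - 2)*(c - 1)
(5) = (v - 5)*(v^2 + 3*v + 2) = (v - 5)*(v + 2)*(v + 1)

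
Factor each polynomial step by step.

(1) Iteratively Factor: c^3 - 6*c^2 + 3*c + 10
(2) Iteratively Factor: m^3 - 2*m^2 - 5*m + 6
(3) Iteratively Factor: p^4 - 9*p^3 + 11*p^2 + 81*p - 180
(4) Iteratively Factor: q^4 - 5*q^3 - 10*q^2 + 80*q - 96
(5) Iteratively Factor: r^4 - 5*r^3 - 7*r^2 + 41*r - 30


(1) = (c + 1)*(c^2 - 7*c + 10) = (c - 5)*(c + 1)*(c - 2)
(2) = (m + 2)*(m^2 - 4*m + 3) = (m - 3)*(m + 2)*(m - 1)
(3) = (p - 3)*(p^3 - 6*p^2 - 7*p + 60) = (p - 3)*(p + 3)*(p^2 - 9*p + 20) = (p - 5)*(p - 3)*(p + 3)*(p - 4)
(4) = (q - 2)*(q^3 - 3*q^2 - 16*q + 48) = (q - 2)*(q + 4)*(q^2 - 7*q + 12) = (q - 4)*(q - 2)*(q + 4)*(q - 3)
(5) = (r - 1)*(r^3 - 4*r^2 - 11*r + 30) = (r - 5)*(r - 1)*(r^2 + r - 6) = (r - 5)*(r - 1)*(r + 3)*(r - 2)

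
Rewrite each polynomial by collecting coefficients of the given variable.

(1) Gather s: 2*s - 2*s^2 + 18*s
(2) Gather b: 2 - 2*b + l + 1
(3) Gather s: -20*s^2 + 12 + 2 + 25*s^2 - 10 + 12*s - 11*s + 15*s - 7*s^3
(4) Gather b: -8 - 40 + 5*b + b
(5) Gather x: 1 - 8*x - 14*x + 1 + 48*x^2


(1) = -2*s^2 + 20*s
(2) = -2*b + l + 3
(3) = -7*s^3 + 5*s^2 + 16*s + 4
(4) = 6*b - 48
(5) = 48*x^2 - 22*x + 2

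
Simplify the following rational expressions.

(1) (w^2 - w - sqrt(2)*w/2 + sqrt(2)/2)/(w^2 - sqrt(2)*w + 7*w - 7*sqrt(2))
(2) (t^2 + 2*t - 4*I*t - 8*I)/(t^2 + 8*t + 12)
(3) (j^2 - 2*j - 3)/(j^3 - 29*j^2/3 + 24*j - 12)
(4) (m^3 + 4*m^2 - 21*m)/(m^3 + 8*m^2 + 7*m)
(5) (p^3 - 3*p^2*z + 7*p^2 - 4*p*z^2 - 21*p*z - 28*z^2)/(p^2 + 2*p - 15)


(1) = (2*w^2 + w*(-2 - sqrt(2)) + sqrt(2))/(2*w^2 + w*(14 - 2*sqrt(2)) - 14*sqrt(2))
(2) = (t - 4*I)/(t + 6)
(3) = (3*j + 3)/(3*j^2 - 20*j + 12)
(4) = (m - 3)/(m + 1)
(5) = (p^3 - 3*p^2*z + 7*p^2 - 4*p*z^2 - 21*p*z - 28*z^2)/(p^2 + 2*p - 15)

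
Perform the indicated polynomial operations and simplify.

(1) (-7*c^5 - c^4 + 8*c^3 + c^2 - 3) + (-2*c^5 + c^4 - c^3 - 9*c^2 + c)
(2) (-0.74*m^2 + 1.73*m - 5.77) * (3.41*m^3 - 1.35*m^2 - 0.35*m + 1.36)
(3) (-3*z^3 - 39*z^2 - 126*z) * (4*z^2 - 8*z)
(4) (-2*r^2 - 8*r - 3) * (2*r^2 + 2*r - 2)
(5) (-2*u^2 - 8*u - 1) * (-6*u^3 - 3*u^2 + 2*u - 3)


(1) = -9*c^5 + 7*c^3 - 8*c^2 + c - 3
(2) = -2.5234*m^5 + 6.8983*m^4 - 21.7522*m^3 + 6.1776*m^2 + 4.3723*m - 7.8472
(3) = -12*z^5 - 132*z^4 - 192*z^3 + 1008*z^2
(4) = -4*r^4 - 20*r^3 - 18*r^2 + 10*r + 6
(5) = 12*u^5 + 54*u^4 + 26*u^3 - 7*u^2 + 22*u + 3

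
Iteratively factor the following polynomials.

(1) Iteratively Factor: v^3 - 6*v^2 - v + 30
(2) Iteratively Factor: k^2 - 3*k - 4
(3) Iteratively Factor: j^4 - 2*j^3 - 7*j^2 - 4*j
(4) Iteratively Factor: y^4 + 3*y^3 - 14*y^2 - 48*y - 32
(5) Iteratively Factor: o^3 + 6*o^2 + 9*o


(1) = (v - 3)*(v^2 - 3*v - 10) = (v - 3)*(v + 2)*(v - 5)
(2) = (k - 4)*(k + 1)
(3) = (j - 4)*(j^3 + 2*j^2 + j) = j*(j - 4)*(j^2 + 2*j + 1) = j*(j - 4)*(j + 1)*(j + 1)
(4) = (y - 4)*(y^3 + 7*y^2 + 14*y + 8) = (y - 4)*(y + 2)*(y^2 + 5*y + 4) = (y - 4)*(y + 1)*(y + 2)*(y + 4)
(5) = (o + 3)*(o^2 + 3*o) = (o + 3)^2*(o)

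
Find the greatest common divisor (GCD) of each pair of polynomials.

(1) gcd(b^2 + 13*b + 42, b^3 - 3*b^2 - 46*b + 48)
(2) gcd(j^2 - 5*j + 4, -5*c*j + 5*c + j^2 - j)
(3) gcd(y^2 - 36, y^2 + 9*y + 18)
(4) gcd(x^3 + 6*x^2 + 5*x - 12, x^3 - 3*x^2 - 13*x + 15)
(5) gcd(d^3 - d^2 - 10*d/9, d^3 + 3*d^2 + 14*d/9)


(1) = b + 6
(2) = j - 1
(3) = y + 6
(4) = x^2 + 2*x - 3
(5) = d^2 + 2*d/3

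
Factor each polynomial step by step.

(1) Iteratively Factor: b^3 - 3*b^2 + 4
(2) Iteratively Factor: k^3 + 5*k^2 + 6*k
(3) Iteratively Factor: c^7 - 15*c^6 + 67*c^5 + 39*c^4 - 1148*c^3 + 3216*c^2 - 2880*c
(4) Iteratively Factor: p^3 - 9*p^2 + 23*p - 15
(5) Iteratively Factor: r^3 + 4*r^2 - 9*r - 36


(1) = (b - 2)*(b^2 - b - 2) = (b - 2)^2*(b + 1)
(2) = (k + 2)*(k^2 + 3*k) = k*(k + 2)*(k + 3)
(3) = (c - 4)*(c^6 - 11*c^5 + 23*c^4 + 131*c^3 - 624*c^2 + 720*c) = (c - 4)^2*(c^5 - 7*c^4 - 5*c^3 + 111*c^2 - 180*c) = c*(c - 4)^2*(c^4 - 7*c^3 - 5*c^2 + 111*c - 180) = c*(c - 5)*(c - 4)^2*(c^3 - 2*c^2 - 15*c + 36) = c*(c - 5)*(c - 4)^2*(c + 4)*(c^2 - 6*c + 9) = c*(c - 5)*(c - 4)^2*(c - 3)*(c + 4)*(c - 3)
(4) = (p - 3)*(p^2 - 6*p + 5) = (p - 3)*(p - 1)*(p - 5)
(5) = (r - 3)*(r^2 + 7*r + 12) = (r - 3)*(r + 3)*(r + 4)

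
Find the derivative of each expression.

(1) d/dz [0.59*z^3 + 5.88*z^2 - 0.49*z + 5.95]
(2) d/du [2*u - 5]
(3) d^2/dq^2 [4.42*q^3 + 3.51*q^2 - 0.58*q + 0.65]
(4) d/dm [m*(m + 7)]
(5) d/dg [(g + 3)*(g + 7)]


(1) = 1.77*z^2 + 11.76*z - 0.49
(2) = 2
(3) = 26.52*q + 7.02
(4) = 2*m + 7
(5) = 2*g + 10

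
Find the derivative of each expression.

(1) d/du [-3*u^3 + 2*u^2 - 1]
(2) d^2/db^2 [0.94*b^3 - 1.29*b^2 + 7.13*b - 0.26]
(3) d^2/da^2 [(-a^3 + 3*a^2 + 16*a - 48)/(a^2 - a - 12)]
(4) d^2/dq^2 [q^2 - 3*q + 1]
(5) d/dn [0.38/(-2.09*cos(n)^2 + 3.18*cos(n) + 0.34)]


(1) = u*(4 - 9*u)
(2) = 5.64*b - 2.58
(3) = 12/(a^3 + 9*a^2 + 27*a + 27)
(4) = 2
(5) = (1.2084 - 1.5884*cos(n))*sin(n)/(-2.09*cos(n)^2 + 3.18*cos(n) + 0.34)^2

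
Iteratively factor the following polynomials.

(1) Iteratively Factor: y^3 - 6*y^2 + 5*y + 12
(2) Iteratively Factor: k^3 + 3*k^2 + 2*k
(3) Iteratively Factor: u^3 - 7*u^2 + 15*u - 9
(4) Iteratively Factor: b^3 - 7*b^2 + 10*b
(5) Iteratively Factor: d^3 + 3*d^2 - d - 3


(1) = (y - 4)*(y^2 - 2*y - 3) = (y - 4)*(y - 3)*(y + 1)
(2) = (k + 1)*(k^2 + 2*k) = k*(k + 1)*(k + 2)
(3) = (u - 1)*(u^2 - 6*u + 9) = (u - 3)*(u - 1)*(u - 3)
(4) = (b - 5)*(b^2 - 2*b) = b*(b - 5)*(b - 2)
(5) = (d + 3)*(d^2 - 1) = (d - 1)*(d + 3)*(d + 1)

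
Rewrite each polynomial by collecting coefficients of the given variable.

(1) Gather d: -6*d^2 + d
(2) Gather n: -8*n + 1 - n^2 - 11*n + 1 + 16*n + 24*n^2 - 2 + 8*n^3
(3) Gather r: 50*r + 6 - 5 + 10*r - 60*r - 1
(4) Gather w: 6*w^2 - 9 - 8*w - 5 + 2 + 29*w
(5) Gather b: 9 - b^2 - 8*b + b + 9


(1) = -6*d^2 + d
(2) = 8*n^3 + 23*n^2 - 3*n
(3) = 0
(4) = 6*w^2 + 21*w - 12
(5) = -b^2 - 7*b + 18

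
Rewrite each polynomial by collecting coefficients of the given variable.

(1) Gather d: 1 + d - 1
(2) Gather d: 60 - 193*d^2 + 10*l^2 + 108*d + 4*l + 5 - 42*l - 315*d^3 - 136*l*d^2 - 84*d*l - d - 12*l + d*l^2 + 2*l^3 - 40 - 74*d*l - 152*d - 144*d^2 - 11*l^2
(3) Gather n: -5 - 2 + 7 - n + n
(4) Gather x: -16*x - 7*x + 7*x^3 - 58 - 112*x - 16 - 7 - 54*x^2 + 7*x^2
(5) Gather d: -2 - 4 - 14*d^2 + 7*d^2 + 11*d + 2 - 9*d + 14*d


(1) = d
(2) = -315*d^3 + d^2*(-136*l - 337) + d*(l^2 - 158*l - 45) + 2*l^3 - l^2 - 50*l + 25
(3) = 0
(4) = 7*x^3 - 47*x^2 - 135*x - 81
(5) = -7*d^2 + 16*d - 4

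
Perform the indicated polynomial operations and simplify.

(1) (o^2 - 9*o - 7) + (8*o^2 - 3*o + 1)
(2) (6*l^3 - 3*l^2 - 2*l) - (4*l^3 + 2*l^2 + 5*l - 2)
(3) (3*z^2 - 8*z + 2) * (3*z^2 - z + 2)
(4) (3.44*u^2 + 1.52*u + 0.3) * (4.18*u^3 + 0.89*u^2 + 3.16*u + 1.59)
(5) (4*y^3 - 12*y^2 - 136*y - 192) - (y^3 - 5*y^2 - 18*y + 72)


(1) = 9*o^2 - 12*o - 6
(2) = 2*l^3 - 5*l^2 - 7*l + 2
(3) = 9*z^4 - 27*z^3 + 20*z^2 - 18*z + 4
(4) = 14.3792*u^5 + 9.4152*u^4 + 13.4772*u^3 + 10.5398*u^2 + 3.3648*u + 0.477
(5) = 3*y^3 - 7*y^2 - 118*y - 264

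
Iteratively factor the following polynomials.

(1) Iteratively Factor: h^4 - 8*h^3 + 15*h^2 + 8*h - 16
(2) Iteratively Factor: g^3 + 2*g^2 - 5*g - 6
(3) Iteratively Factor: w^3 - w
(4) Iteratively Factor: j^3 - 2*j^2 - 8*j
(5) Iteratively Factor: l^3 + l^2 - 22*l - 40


(1) = (h - 4)*(h^3 - 4*h^2 - h + 4) = (h - 4)*(h + 1)*(h^2 - 5*h + 4) = (h - 4)*(h - 1)*(h + 1)*(h - 4)
(2) = (g - 2)*(g^2 + 4*g + 3) = (g - 2)*(g + 1)*(g + 3)
(3) = (w - 1)*(w^2 + w) = w*(w - 1)*(w + 1)
(4) = (j + 2)*(j^2 - 4*j) = j*(j + 2)*(j - 4)
(5) = (l - 5)*(l^2 + 6*l + 8) = (l - 5)*(l + 2)*(l + 4)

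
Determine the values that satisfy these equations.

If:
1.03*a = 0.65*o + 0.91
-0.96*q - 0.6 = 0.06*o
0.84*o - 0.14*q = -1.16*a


Then:
a = 0.44
o = -0.70
q = -0.58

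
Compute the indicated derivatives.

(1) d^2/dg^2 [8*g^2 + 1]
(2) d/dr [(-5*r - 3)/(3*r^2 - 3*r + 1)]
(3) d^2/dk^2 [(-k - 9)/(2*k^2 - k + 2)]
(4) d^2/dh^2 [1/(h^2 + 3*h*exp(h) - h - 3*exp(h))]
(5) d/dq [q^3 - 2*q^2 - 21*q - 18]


(1) = 16
(2) = (15*r^2 + 18*r - 14)/(9*r^4 - 18*r^3 + 15*r^2 - 6*r + 1)
(3) = 2*(-(k + 9)*(4*k - 1)^2 + (6*k + 17)*(2*k^2 - k + 2))/(2*k^2 - k + 2)^3
(4) = (2*(3*h*exp(h) + 2*h - 1)^2 - (3*h*exp(h) + 3*exp(h) + 2)*(h^2 + 3*h*exp(h) - h - 3*exp(h)))/(h^2 + 3*h*exp(h) - h - 3*exp(h))^3
(5) = 3*q^2 - 4*q - 21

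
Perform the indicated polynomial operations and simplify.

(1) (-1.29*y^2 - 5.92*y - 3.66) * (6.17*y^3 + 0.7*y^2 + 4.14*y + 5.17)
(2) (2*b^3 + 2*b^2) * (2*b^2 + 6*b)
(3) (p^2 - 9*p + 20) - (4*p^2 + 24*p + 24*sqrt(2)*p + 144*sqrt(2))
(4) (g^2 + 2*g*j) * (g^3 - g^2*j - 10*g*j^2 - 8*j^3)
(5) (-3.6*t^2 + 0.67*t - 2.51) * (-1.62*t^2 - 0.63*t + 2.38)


(1) = -7.9593*y^5 - 37.4294*y^4 - 32.0668*y^3 - 33.7401*y^2 - 45.7588*y - 18.9222
(2) = 4*b^5 + 16*b^4 + 12*b^3
(3) = -3*p^2 - 24*sqrt(2)*p - 33*p - 144*sqrt(2) + 20
(4) = g^5 + g^4*j - 12*g^3*j^2 - 28*g^2*j^3 - 16*g*j^4
(5) = 5.832*t^4 + 1.1826*t^3 - 4.9239*t^2 + 3.1759*t - 5.9738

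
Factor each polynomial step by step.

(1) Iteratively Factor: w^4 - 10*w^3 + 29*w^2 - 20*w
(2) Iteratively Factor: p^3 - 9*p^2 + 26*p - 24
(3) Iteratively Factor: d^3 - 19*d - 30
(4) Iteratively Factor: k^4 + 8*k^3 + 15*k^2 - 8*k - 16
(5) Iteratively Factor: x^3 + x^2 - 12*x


(1) = (w - 4)*(w^3 - 6*w^2 + 5*w) = (w - 5)*(w - 4)*(w^2 - w) = (w - 5)*(w - 4)*(w - 1)*(w)
(2) = (p - 4)*(p^2 - 5*p + 6) = (p - 4)*(p - 3)*(p - 2)
(3) = (d + 2)*(d^2 - 2*d - 15) = (d + 2)*(d + 3)*(d - 5)
(4) = (k + 1)*(k^3 + 7*k^2 + 8*k - 16) = (k + 1)*(k + 4)*(k^2 + 3*k - 4) = (k - 1)*(k + 1)*(k + 4)*(k + 4)
(5) = (x - 3)*(x^2 + 4*x) = (x - 3)*(x + 4)*(x)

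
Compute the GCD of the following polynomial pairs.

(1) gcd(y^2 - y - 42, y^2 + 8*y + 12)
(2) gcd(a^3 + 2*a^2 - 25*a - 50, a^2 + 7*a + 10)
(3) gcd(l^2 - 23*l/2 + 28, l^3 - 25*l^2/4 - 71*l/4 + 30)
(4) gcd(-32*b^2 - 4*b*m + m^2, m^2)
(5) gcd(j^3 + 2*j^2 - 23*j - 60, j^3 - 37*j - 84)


(1) = gcd((y - 7)*(y + 6), (y + 2)*(y + 6)) = y + 6
(2) = gcd((a - 5)*(a + 2)*(a + 5), (a + 2)*(a + 5)) = a^2 + 7*a + 10
(3) = gcd((l - 8)*(l - 7/2), (l - 8)*(l - 5/4)*(l + 3)) = l - 8
(4) = gcd((-8*b + m)*(4*b + m), m^2) = 1
(5) = gcd((j - 5)*(j + 3)*(j + 4), (j - 7)*(j + 3)*(j + 4)) = j^2 + 7*j + 12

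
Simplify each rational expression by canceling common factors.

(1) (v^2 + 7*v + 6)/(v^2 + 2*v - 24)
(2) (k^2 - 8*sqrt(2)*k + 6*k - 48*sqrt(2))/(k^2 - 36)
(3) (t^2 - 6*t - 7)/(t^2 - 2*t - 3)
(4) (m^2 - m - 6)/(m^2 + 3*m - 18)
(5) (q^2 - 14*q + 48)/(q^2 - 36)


(1) = (v + 1)/(v - 4)
(2) = (k - 8*sqrt(2))/(k - 6)
(3) = (t - 7)/(t - 3)
(4) = (m + 2)/(m + 6)
(5) = (q - 8)/(q + 6)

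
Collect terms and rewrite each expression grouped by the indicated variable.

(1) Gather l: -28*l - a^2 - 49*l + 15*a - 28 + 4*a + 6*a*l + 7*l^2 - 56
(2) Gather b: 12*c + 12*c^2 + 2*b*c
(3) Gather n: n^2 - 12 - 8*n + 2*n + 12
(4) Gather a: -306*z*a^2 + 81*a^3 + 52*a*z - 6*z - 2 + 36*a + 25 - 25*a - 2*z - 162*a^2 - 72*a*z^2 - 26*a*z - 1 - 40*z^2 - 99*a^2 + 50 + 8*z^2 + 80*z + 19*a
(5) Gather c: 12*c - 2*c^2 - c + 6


(1) = -a^2 + 19*a + 7*l^2 + l*(6*a - 77) - 84
(2) = 2*b*c + 12*c^2 + 12*c
(3) = n^2 - 6*n
(4) = 81*a^3 + a^2*(-306*z - 261) + a*(-72*z^2 + 26*z + 30) - 32*z^2 + 72*z + 72
(5) = -2*c^2 + 11*c + 6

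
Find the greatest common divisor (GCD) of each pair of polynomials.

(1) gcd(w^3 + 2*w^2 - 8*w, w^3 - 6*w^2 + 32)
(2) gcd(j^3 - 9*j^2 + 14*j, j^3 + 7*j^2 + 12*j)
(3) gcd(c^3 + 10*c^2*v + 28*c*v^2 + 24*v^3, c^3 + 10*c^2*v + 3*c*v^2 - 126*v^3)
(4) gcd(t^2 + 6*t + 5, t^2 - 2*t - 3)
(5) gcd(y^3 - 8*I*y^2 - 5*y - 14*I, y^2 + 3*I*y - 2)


(1) = 1
(2) = gcd(j*(j - 7)*(j - 2), j*(j + 3)*(j + 4)) = j
(3) = gcd((c + 2*v)^2*(c + 6*v), (c - 3*v)*(c + 6*v)*(c + 7*v)) = c + 6*v
(4) = t + 1
(5) = gcd((y - 7*I)*(y - 2*I)*(y + I), (y + I)*(y + 2*I)) = y + I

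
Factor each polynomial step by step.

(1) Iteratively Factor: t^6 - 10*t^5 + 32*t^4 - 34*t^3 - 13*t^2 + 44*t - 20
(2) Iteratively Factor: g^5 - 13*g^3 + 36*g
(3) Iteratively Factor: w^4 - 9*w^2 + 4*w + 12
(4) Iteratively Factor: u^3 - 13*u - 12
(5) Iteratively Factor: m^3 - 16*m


(1) = (t - 1)*(t^5 - 9*t^4 + 23*t^3 - 11*t^2 - 24*t + 20) = (t - 2)*(t - 1)*(t^4 - 7*t^3 + 9*t^2 + 7*t - 10) = (t - 5)*(t - 2)*(t - 1)*(t^3 - 2*t^2 - t + 2) = (t - 5)*(t - 2)*(t - 1)*(t + 1)*(t^2 - 3*t + 2) = (t - 5)*(t - 2)*(t - 1)^2*(t + 1)*(t - 2)
(2) = (g + 2)*(g^4 - 2*g^3 - 9*g^2 + 18*g) = (g - 3)*(g + 2)*(g^3 + g^2 - 6*g) = (g - 3)*(g - 2)*(g + 2)*(g^2 + 3*g) = g*(g - 3)*(g - 2)*(g + 2)*(g + 3)
(3) = (w + 1)*(w^3 - w^2 - 8*w + 12) = (w - 2)*(w + 1)*(w^2 + w - 6) = (w - 2)*(w + 1)*(w + 3)*(w - 2)
(4) = (u - 4)*(u^2 + 4*u + 3) = (u - 4)*(u + 1)*(u + 3)
(5) = (m - 4)*(m^2 + 4*m) = (m - 4)*(m + 4)*(m)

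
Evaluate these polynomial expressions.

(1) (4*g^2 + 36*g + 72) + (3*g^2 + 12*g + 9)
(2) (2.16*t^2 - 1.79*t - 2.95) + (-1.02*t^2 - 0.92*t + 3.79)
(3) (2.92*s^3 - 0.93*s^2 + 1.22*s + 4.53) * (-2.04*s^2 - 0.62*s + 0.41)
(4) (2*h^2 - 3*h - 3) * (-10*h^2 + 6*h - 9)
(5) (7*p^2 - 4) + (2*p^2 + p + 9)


(1) = 7*g^2 + 48*g + 81
(2) = 1.14*t^2 - 2.71*t + 0.84
(3) = -5.9568*s^5 + 0.0868*s^4 - 0.715*s^3 - 10.3789*s^2 - 2.3084*s + 1.8573
(4) = -20*h^4 + 42*h^3 - 6*h^2 + 9*h + 27
(5) = 9*p^2 + p + 5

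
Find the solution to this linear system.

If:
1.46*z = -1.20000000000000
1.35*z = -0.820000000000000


Then:
No Solution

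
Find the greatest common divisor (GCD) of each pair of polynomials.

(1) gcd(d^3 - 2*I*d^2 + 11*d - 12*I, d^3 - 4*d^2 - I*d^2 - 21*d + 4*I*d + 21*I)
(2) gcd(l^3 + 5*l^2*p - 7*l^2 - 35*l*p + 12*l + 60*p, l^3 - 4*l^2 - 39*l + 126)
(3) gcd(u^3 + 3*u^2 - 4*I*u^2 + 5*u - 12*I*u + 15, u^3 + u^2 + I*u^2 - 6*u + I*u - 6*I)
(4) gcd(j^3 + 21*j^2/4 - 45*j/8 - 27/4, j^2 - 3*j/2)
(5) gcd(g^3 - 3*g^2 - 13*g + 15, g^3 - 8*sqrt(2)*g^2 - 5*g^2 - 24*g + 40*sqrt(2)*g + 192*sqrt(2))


(1) = d - I
(2) = l - 3
(3) = gcd((u + 3)*(u - 5*I)*(u + I), (u - 2)*(u + 3)*(u + I)) = u^2 + u*(3 + I) + 3*I
(4) = gcd((j - 3/2)*(j + 3/4)*(j + 6), j*(j - 3/2)) = j - 3/2
(5) = gcd((g - 5)*(g - 1)*(g + 3), (g - 8)*(g + 3)*(g - 8*sqrt(2))) = g + 3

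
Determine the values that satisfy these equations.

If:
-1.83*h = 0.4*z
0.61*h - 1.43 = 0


Then:
h = 2.34
z = -10.72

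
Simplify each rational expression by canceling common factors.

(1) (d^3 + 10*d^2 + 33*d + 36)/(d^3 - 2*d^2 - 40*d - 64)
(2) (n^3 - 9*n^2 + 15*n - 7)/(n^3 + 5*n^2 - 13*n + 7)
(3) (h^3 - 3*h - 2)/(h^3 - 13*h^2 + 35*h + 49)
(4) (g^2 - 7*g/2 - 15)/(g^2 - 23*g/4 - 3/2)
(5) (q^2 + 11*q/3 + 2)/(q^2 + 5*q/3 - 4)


(1) = (d^2 + 6*d + 9)/(d^2 - 6*d - 16)
(2) = (n - 7)/(n + 7)
(3) = (h^2 - h - 2)/(h^2 - 14*h + 49)
(4) = (4*g + 10)/(4*g + 1)
(5) = (3*q + 2)/(3*q - 4)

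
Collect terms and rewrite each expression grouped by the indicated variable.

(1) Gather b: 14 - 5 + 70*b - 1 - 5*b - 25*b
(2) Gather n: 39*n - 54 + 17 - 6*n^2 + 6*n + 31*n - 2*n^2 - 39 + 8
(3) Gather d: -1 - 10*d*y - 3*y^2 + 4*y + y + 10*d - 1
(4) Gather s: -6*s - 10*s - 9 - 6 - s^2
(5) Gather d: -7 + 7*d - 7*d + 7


(1) = 40*b + 8
(2) = -8*n^2 + 76*n - 68
(3) = d*(10 - 10*y) - 3*y^2 + 5*y - 2
(4) = -s^2 - 16*s - 15
(5) = 0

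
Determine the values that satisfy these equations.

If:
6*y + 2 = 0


Then:
y = -1/3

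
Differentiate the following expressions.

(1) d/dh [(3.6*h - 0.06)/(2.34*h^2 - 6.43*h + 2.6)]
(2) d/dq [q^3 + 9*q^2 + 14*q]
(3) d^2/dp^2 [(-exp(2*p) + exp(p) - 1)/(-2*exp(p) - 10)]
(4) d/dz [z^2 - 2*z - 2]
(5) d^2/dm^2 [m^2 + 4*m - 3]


(1) = (-8.424*h^2 + 0.2808*h + 8.9742)/(5.4756*h^4 - 30.0924*h^3 + 53.5129*h^2 - 33.436*h + 6.76)
(2) = 3*q^2 + 18*q + 14
(3) = (exp(3*p) + 15*exp(2*p) + 106*exp(p) - 30)*exp(p)/(2*(exp(3*p) + 15*exp(2*p) + 75*exp(p) + 125))
(4) = 2*z - 2
(5) = 2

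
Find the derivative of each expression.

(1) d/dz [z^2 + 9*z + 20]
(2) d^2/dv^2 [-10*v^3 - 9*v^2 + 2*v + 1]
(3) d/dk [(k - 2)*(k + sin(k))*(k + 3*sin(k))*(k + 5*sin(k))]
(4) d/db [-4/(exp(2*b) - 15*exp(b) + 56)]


(1) = 2*z + 9
(2) = -60*v - 18
(3) = (k - 2)*(k + sin(k))*(k + 3*sin(k))*(5*cos(k) + 1) + (k - 2)*(k + sin(k))*(k + 5*sin(k))*(3*cos(k) + 1) + (k - 2)*(k + 3*sin(k))*(k + 5*sin(k))*(cos(k) + 1) + (k + sin(k))*(k + 3*sin(k))*(k + 5*sin(k))
(4) = (8*exp(b) - 60)*exp(b)/(exp(2*b) - 15*exp(b) + 56)^2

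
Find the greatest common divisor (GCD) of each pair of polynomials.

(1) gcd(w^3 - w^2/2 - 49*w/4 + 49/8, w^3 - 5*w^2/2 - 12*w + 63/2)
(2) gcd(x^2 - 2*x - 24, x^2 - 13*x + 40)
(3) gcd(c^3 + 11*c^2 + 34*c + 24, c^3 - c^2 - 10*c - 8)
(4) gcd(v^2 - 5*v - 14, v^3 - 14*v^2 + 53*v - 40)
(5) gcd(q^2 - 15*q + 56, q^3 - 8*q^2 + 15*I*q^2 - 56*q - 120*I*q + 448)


(1) = gcd((w - 7/2)*(w - 1/2)*(w + 7/2), (w - 3)^2*(w + 7/2)) = w + 7/2
(2) = gcd((x - 6)*(x + 4), (x - 8)*(x - 5)) = 1
(3) = c + 1
(4) = gcd((v - 7)*(v + 2), (v - 8)*(v - 5)*(v - 1)) = 1
(5) = q - 8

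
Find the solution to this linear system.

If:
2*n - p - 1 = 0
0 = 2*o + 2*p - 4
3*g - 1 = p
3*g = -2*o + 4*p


Then:
g = 2/3
n = 1
o = 1
p = 1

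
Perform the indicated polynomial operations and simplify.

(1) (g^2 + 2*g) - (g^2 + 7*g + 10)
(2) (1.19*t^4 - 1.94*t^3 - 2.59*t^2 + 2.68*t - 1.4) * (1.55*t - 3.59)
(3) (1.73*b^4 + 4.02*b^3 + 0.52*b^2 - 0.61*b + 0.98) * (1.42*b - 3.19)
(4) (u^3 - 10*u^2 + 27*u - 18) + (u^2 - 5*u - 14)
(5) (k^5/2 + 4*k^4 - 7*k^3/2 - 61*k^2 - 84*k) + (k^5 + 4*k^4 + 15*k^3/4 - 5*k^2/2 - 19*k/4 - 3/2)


(1) = -5*g - 10
(2) = 1.8445*t^5 - 7.2791*t^4 + 2.9501*t^3 + 13.4521*t^2 - 11.7912*t + 5.026
(3) = 2.4566*b^5 + 0.1897*b^4 - 12.0854*b^3 - 2.525*b^2 + 3.3375*b - 3.1262
(4) = u^3 - 9*u^2 + 22*u - 32
(5) = 3*k^5/2 + 8*k^4 + k^3/4 - 127*k^2/2 - 355*k/4 - 3/2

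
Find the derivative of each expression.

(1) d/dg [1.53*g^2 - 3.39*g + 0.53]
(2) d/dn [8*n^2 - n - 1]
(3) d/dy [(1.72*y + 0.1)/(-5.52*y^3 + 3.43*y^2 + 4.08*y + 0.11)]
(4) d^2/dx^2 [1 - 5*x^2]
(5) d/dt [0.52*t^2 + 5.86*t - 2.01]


(1) = 3.06*g - 3.39
(2) = 16*n - 1
(3) = (18.9888*y^3 - 4.2436*y^2 - 0.686*y - 0.2188)/(30.4704*y^6 - 37.8672*y^5 - 33.2783*y^4 + 26.7744*y^3 + 17.401*y^2 + 0.8976*y + 0.0121)
(4) = -10
(5) = 1.04*t + 5.86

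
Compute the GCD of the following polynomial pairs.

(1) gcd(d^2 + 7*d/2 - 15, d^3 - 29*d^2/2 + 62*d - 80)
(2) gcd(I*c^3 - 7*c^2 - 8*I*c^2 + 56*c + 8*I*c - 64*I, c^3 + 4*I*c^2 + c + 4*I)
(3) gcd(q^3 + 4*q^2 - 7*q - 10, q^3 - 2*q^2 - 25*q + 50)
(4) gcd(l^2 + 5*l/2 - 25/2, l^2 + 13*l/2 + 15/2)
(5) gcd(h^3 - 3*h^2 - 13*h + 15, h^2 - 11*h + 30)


(1) = gcd((d - 5/2)*(d + 6), (d - 8)*(d - 4)*(d - 5/2)) = d - 5/2
(2) = c - I
(3) = q^2 + 3*q - 10
(4) = gcd((l - 5/2)*(l + 5), (l + 3/2)*(l + 5)) = l + 5
(5) = gcd((h - 5)*(h - 1)*(h + 3), (h - 6)*(h - 5)) = h - 5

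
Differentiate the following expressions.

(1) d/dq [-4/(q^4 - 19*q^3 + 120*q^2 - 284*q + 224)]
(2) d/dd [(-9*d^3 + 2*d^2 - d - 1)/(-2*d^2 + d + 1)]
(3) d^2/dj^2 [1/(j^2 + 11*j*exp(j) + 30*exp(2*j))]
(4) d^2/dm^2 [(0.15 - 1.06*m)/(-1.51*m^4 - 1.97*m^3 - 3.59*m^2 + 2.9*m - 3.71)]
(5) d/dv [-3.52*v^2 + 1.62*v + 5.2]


(1) = 4*(4*q^3 - 57*q^2 + 240*q - 284)/(q^4 - 19*q^3 + 120*q^2 - 284*q + 224)^2
(2) = d^2*(18*d^2 - 18*d - 27)/(4*d^4 - 4*d^3 - 3*d^2 + 2*d + 1)
(3) = (-(j^2 + 11*j*exp(j) + 30*exp(2*j))*(11*j*exp(j) + 120*exp(2*j) + 22*exp(j) + 2) + 2*(11*j*exp(j) + 2*j + 60*exp(2*j) + 11*exp(j))^2)/(j^2 + 11*j*exp(j) + 30*exp(2*j))^3
(4) = (29.002872*m^7 + 43.610612*m^6 + 45.773298*m^5 + 51.208218*m^4 - 93.676308*m^3 - 89.340474*m^2 - 68.760474*m + 24.28175)/(3.442951*m^12 + 13.475391*m^11 + 42.137154*m^10 + 51.883541*m^9 + 73.798119*m^8 + 14.298003*m^7 + 125.17121*m^6 - 2.470512*m^5 + 169.200246*m^4 - 174.792029*m^3 + 241.842657*m^2 - 119.74767*m + 51.064811)
(5) = 1.62 - 7.04*v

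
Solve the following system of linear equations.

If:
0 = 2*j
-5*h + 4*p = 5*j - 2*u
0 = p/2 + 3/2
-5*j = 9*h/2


Then:
h = 0
j = 0
p = -3
u = 6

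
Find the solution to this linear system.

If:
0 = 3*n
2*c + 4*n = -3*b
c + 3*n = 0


Then:
b = 0
c = 0
n = 0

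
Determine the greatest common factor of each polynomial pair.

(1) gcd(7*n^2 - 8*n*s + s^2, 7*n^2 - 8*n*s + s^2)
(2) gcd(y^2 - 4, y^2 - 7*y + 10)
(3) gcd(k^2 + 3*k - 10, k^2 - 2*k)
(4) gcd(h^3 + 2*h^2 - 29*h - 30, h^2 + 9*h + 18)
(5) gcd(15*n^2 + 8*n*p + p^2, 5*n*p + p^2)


(1) = gcd((-7*n + s)*(-n + s), (-7*n + s)*(-n + s)) = 7*n^2 - 8*n*s + s^2
(2) = y - 2
(3) = gcd((k - 2)*(k + 5), k*(k - 2)) = k - 2
(4) = h + 6
(5) = gcd((3*n + p)*(5*n + p), p*(5*n + p)) = 5*n + p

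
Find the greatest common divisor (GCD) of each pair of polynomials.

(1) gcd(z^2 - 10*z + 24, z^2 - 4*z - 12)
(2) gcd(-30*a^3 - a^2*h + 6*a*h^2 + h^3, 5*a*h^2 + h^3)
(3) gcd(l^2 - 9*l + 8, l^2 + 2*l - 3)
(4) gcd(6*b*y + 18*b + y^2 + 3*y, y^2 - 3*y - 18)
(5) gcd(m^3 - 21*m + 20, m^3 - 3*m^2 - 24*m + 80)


(1) = z - 6
(2) = gcd((-2*a + h)*(3*a + h)*(5*a + h), h^2*(5*a + h)) = 5*a + h
(3) = gcd((l - 8)*(l - 1), (l - 1)*(l + 3)) = l - 1
(4) = gcd((6*b + y)*(y + 3), (y - 6)*(y + 3)) = y + 3
(5) = m^2 + m - 20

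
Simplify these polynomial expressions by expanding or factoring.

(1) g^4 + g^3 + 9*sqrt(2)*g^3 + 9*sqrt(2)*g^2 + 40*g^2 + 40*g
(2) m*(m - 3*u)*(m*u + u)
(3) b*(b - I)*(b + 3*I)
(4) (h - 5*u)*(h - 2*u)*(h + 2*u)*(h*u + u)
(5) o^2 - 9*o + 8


(1) = g*(g + 1)*(g + 4*sqrt(2))*(g + 5*sqrt(2))
(2) = m^3*u - 3*m^2*u^2 + m^2*u - 3*m*u^2
(3) = b^3 + 2*I*b^2 + 3*b
(4) = h^4*u - 5*h^3*u^2 + h^3*u - 4*h^2*u^3 - 5*h^2*u^2 + 20*h*u^4 - 4*h*u^3 + 20*u^4
(5) = (o - 8)*(o - 1)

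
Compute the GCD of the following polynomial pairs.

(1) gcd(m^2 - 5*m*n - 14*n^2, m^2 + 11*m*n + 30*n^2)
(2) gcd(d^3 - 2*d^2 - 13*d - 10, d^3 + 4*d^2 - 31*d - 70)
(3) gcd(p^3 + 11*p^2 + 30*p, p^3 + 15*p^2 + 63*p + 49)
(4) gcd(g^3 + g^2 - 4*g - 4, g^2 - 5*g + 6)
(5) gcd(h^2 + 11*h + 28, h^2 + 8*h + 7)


(1) = 1
(2) = gcd((d - 5)*(d + 1)*(d + 2), (d - 5)*(d + 2)*(d + 7)) = d^2 - 3*d - 10
(3) = 1
(4) = g - 2
(5) = h + 7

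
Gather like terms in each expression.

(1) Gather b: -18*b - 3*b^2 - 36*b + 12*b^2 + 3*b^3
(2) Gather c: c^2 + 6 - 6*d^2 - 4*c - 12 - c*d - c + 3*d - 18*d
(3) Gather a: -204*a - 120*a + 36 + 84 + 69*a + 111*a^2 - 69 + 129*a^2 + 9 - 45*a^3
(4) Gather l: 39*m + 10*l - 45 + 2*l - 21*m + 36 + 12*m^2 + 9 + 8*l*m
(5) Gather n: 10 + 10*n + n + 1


(1) = 3*b^3 + 9*b^2 - 54*b
(2) = c^2 + c*(-d - 5) - 6*d^2 - 15*d - 6
(3) = -45*a^3 + 240*a^2 - 255*a + 60
(4) = l*(8*m + 12) + 12*m^2 + 18*m
(5) = 11*n + 11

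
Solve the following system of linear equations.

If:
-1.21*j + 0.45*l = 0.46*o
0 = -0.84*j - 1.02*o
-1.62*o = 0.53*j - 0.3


Then:
j = -0.37
l = -0.69
o = 0.31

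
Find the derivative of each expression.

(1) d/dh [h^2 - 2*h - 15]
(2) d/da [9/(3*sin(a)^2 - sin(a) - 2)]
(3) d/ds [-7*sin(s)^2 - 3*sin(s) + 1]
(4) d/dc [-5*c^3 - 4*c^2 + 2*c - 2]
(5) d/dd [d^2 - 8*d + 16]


(1) = 2*h - 2
(2) = 9*(1 - 6*sin(a))*cos(a)/(-3*sin(a)^2 + sin(a) + 2)^2
(3) = -(14*sin(s) + 3)*cos(s)
(4) = -15*c^2 - 8*c + 2
(5) = 2*d - 8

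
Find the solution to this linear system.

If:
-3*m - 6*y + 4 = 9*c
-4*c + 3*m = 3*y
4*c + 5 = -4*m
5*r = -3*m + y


Then:
c = -61/32
m = 21/32
r = 59/240
y = 307/96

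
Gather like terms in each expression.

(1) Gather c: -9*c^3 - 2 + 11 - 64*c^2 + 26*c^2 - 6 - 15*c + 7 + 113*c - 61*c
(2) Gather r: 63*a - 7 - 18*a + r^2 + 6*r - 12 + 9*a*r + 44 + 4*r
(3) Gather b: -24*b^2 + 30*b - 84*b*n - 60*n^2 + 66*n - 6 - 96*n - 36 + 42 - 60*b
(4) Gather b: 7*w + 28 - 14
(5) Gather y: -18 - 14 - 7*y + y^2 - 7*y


(1) = -9*c^3 - 38*c^2 + 37*c + 10
(2) = 45*a + r^2 + r*(9*a + 10) + 25
(3) = -24*b^2 + b*(-84*n - 30) - 60*n^2 - 30*n
(4) = 7*w + 14
(5) = y^2 - 14*y - 32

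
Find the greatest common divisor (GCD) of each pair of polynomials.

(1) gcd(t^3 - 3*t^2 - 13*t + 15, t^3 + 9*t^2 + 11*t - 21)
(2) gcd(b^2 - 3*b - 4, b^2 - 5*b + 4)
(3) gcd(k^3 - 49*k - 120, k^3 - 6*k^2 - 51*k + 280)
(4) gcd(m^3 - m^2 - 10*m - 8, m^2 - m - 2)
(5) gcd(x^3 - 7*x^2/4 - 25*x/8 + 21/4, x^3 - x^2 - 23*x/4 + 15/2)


(1) = t^2 + 2*t - 3
(2) = b - 4
(3) = gcd((k - 8)*(k + 3)*(k + 5), (k - 8)*(k - 5)*(k + 7)) = k - 8
(4) = gcd((m - 4)*(m + 1)*(m + 2), (m - 2)*(m + 1)) = m + 1
(5) = x^2 - 7*x/2 + 3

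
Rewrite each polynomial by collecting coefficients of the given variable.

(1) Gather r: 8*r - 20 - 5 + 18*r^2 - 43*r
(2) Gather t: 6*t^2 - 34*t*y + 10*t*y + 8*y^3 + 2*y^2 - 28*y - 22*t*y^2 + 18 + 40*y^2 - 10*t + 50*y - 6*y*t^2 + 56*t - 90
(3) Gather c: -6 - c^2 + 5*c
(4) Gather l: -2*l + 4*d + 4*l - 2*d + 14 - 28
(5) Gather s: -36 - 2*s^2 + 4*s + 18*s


(1) = 18*r^2 - 35*r - 25
(2) = t^2*(6 - 6*y) + t*(-22*y^2 - 24*y + 46) + 8*y^3 + 42*y^2 + 22*y - 72
(3) = -c^2 + 5*c - 6
(4) = 2*d + 2*l - 14
(5) = -2*s^2 + 22*s - 36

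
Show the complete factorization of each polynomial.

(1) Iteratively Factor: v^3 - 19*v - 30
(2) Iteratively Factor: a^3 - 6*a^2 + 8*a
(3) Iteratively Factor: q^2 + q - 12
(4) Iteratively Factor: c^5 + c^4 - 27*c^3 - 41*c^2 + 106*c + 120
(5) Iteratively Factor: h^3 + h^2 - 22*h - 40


(1) = (v - 5)*(v^2 + 5*v + 6) = (v - 5)*(v + 2)*(v + 3)
(2) = (a - 2)*(a^2 - 4*a) = a*(a - 2)*(a - 4)
(3) = (q - 3)*(q + 4)
(4) = (c + 1)*(c^4 - 27*c^2 - 14*c + 120) = (c + 1)*(c + 4)*(c^3 - 4*c^2 - 11*c + 30) = (c + 1)*(c + 3)*(c + 4)*(c^2 - 7*c + 10) = (c - 2)*(c + 1)*(c + 3)*(c + 4)*(c - 5)
(5) = (h + 4)*(h^2 - 3*h - 10) = (h - 5)*(h + 4)*(h + 2)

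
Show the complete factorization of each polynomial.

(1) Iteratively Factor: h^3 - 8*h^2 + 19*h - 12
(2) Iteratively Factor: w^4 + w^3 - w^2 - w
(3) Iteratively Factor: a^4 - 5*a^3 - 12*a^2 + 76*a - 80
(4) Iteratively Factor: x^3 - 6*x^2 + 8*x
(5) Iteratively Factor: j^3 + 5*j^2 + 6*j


(1) = (h - 1)*(h^2 - 7*h + 12) = (h - 3)*(h - 1)*(h - 4)
(2) = (w + 1)*(w^3 - w) = (w - 1)*(w + 1)*(w^2 + w) = w*(w - 1)*(w + 1)*(w + 1)
(3) = (a + 4)*(a^3 - 9*a^2 + 24*a - 20) = (a - 2)*(a + 4)*(a^2 - 7*a + 10) = (a - 5)*(a - 2)*(a + 4)*(a - 2)
(4) = (x)*(x^2 - 6*x + 8) = x*(x - 4)*(x - 2)
(5) = (j + 3)*(j^2 + 2*j) = j*(j + 3)*(j + 2)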